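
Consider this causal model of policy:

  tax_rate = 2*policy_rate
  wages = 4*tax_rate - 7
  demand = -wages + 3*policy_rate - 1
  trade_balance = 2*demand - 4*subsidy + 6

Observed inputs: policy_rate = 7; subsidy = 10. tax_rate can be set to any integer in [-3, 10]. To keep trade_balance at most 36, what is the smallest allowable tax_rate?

Intervening on tax_rate fixes its value directly, overriding its dependence on policy_rate.
Substituting into the demand equation gives demand = -4*tax_rate + 27.
This gives trade_balance = -8*tax_rate + 20.
Require -8*tax_rate + 20 ≤ 36, so tax_rate ≥ -2.
The smallest integer in [-3, 10] satisfying this is -2.

tax_rate = -2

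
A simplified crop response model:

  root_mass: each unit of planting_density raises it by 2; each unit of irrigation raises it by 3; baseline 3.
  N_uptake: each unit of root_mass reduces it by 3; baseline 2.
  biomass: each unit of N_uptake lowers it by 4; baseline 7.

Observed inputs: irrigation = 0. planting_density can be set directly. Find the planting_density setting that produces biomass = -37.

planting_density = -3

Substituting into the root_mass equation gives root_mass = 2*planting_density + 3.
Substituting into the N_uptake equation gives N_uptake = -6*planting_density - 7.
Substituting into the biomass equation gives biomass = 24*planting_density + 35.
Solve 24*planting_density + 35 = -37: planting_density = (-37 - 35) / 24 = -3.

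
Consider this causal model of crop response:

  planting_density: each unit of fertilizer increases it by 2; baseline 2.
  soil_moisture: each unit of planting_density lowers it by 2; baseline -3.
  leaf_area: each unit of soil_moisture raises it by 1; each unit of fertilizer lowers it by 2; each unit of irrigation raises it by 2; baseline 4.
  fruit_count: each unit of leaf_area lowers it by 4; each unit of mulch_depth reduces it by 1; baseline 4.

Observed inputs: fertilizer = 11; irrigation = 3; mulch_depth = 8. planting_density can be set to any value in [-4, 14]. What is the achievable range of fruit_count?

Intervening on planting_density fixes its value directly, overriding its dependence on fertilizer.
Substituting into the leaf_area equation gives leaf_area = -2*planting_density - 15.
So fruit_count = 8*planting_density + 56.
Linear in planting_density, so extremes are at the endpoints: planting_density = -4 gives fruit_count = 24; planting_density = 14 gives fruit_count = 168.

24 to 168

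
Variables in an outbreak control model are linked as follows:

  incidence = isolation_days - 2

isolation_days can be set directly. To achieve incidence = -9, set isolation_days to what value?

isolation_days = -7

Solve isolation_days - 2 = -9: isolation_days = (-9 + 2) / 1 = -7.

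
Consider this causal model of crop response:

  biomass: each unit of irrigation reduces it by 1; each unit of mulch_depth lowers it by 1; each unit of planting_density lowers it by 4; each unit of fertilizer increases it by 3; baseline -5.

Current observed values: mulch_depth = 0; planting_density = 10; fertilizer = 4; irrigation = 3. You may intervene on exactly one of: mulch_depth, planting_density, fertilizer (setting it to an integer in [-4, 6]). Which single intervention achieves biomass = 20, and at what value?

set planting_density = -4

Intervening on mulch_depth: biomass = -mulch_depth - 36. Reaching 20 requires mulch_depth = -56, outside [-4, 6].
Intervening on planting_density: with other inputs at their observed values, biomass = -4*planting_density + 4. Solving for 20 gives planting_density = -4, within [-4, 6].
Intervening on fertilizer: biomass = 3*fertilizer - 48. Reaching 20 requires fertilizer = 68/3, not an integer.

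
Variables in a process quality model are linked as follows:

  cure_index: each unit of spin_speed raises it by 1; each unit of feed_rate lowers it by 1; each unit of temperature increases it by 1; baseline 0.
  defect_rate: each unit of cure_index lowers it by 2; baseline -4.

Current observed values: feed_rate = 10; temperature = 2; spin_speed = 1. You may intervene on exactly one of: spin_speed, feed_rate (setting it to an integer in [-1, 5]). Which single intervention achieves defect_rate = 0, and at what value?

set feed_rate = 5

Intervening on spin_speed: defect_rate = -2*spin_speed + 12. Reaching 0 requires spin_speed = 6, outside [-1, 5].
Intervening on feed_rate: with other inputs at their observed values, defect_rate = 2*feed_rate - 10. Solving for 0 gives feed_rate = 5, within [-1, 5].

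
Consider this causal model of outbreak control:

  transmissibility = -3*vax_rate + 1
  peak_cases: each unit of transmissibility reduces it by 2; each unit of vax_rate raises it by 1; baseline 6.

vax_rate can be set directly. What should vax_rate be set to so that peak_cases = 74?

vax_rate = 10

Substituting into the peak_cases equation gives peak_cases = 7*vax_rate + 4.
Solve 7*vax_rate + 4 = 74: vax_rate = (74 - 4) / 7 = 10.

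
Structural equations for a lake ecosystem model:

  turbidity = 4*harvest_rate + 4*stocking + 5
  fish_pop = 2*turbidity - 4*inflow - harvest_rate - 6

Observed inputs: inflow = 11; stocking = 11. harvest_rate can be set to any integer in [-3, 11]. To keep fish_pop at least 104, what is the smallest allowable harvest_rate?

harvest_rate = 8

Substituting into the turbidity equation gives turbidity = 4*harvest_rate + 49.
Substituting into the fish_pop equation gives fish_pop = 7*harvest_rate + 48.
Require 7*harvest_rate + 48 ≥ 104, so harvest_rate ≥ 8.
The smallest integer in [-3, 11] satisfying this is 8.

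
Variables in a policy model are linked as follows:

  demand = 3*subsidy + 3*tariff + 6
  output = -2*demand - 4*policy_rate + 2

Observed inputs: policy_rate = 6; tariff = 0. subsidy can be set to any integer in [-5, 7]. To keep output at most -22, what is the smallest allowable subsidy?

Substituting into the demand equation gives demand = 3*subsidy + 6.
Substituting into the output equation gives output = -6*subsidy - 34.
Require -6*subsidy - 34 ≤ -22, so subsidy ≥ -2.
The smallest integer in [-5, 7] satisfying this is -2.

subsidy = -2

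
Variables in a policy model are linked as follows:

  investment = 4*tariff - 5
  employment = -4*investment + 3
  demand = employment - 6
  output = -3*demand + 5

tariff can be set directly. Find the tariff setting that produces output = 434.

Substituting into the employment equation gives employment = -16*tariff + 23.
So demand = -16*tariff + 17.
So output = 48*tariff - 46.
Solve 48*tariff - 46 = 434: tariff = (434 + 46) / 48 = 10.

tariff = 10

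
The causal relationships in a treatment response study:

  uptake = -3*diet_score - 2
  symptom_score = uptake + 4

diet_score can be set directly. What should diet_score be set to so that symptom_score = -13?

diet_score = 5

Substituting into the symptom_score equation gives symptom_score = -3*diet_score + 2.
Solve -3*diet_score + 2 = -13: diet_score = (-13 - 2) / -3 = 5.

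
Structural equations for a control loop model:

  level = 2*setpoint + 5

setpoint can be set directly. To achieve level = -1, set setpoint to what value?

Solve 2*setpoint + 5 = -1: setpoint = (-1 - 5) / 2 = -3.

setpoint = -3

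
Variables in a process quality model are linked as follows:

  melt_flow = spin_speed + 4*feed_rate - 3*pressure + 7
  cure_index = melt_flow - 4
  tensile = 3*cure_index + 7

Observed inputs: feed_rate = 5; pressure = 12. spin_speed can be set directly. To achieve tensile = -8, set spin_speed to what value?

spin_speed = 8

Substituting into the melt_flow equation gives melt_flow = spin_speed - 9.
This gives cure_index = spin_speed - 13.
So tensile = 3*spin_speed - 32.
Solve 3*spin_speed - 32 = -8: spin_speed = (-8 + 32) / 3 = 8.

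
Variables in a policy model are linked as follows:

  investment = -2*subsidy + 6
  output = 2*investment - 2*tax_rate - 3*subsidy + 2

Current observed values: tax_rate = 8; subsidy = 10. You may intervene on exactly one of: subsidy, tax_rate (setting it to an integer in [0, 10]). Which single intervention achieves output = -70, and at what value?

Intervening on subsidy: output = -7*subsidy - 2. Reaching -70 requires subsidy = 68/7, not an integer.
Intervening on tax_rate: with other inputs at their observed values, output = -2*tax_rate - 56. Solving for -70 gives tax_rate = 7, within [0, 10].

set tax_rate = 7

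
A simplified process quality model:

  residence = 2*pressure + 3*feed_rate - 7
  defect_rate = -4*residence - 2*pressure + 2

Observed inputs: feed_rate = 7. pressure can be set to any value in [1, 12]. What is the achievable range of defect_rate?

-174 to -64

Substituting into the residence equation gives residence = 2*pressure + 14.
Substituting into the defect_rate equation gives defect_rate = -10*pressure - 54.
Linear in pressure, so extremes are at the endpoints: pressure = 1 gives defect_rate = -64; pressure = 12 gives defect_rate = -174.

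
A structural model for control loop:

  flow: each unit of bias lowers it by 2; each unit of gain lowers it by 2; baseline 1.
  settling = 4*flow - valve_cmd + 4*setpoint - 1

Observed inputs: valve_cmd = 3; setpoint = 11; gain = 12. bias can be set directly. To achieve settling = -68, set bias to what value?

bias = 2

Substituting into the flow equation gives flow = -2*bias - 23.
settling becomes -8*bias - 52.
Solve -8*bias - 52 = -68: bias = (-68 + 52) / -8 = 2.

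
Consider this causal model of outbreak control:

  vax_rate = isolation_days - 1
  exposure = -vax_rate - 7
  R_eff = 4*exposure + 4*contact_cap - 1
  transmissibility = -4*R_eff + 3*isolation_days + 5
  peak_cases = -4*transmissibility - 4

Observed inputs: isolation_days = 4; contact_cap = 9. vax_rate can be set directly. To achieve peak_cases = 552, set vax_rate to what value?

vax_rate = -8

Intervening on vax_rate fixes its value directly, overriding its dependence on isolation_days.
Substituting into the R_eff equation gives R_eff = -4*vax_rate + 7.
So transmissibility = 16*vax_rate - 11.
peak_cases becomes -64*vax_rate + 40.
Solve -64*vax_rate + 40 = 552: vax_rate = (552 - 40) / -64 = -8.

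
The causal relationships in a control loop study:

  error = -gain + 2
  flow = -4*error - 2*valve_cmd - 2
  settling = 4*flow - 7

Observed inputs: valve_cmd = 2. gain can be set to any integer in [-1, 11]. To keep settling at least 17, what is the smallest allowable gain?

Substituting into the flow equation gives flow = 4*gain - 14.
Substituting into the settling equation gives settling = 16*gain - 63.
Require 16*gain - 63 ≥ 17, so gain ≥ 5.
The smallest integer in [-1, 11] satisfying this is 5.

gain = 5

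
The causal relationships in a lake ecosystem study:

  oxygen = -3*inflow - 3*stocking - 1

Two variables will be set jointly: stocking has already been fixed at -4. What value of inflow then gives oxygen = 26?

With stocking held at -4:
Substituting into the oxygen equation gives oxygen = -3*inflow + 11.
Solve -3*inflow + 11 = 26: inflow = (26 - 11) / -3 = -5.

inflow = -5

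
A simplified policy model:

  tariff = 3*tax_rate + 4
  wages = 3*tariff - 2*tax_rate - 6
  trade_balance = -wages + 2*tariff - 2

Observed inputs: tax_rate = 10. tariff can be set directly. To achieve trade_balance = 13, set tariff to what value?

tariff = 11

Intervening on tariff fixes its value directly, overriding its dependence on tax_rate.
Substituting into the wages equation gives wages = 3*tariff - 26.
trade_balance becomes -tariff + 24.
Solve -tariff + 24 = 13: tariff = (13 - 24) / -1 = 11.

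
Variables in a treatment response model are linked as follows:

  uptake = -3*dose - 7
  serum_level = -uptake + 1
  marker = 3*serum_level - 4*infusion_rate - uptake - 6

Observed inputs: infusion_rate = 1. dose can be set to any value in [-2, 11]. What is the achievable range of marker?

-3 to 153

Substituting into the serum_level equation gives serum_level = 3*dose + 8.
Substituting into the marker equation gives marker = 12*dose + 21.
Linear in dose, so extremes are at the endpoints: dose = -2 gives marker = -3; dose = 11 gives marker = 153.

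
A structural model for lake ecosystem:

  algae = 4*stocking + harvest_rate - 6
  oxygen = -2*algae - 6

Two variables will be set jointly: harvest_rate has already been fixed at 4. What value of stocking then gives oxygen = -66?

stocking = 8

With harvest_rate held at 4:
Substituting into the algae equation gives algae = 4*stocking - 2.
Substituting into the oxygen equation gives oxygen = -8*stocking - 2.
Solve -8*stocking - 2 = -66: stocking = (-66 + 2) / -8 = 8.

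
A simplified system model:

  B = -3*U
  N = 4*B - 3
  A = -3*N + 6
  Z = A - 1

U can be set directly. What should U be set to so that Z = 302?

U = 8

Substituting into the N equation gives N = -12*U - 3.
Substituting into the A equation gives A = 36*U + 15.
This gives Z = 36*U + 14.
Solve 36*U + 14 = 302: U = (302 - 14) / 36 = 8.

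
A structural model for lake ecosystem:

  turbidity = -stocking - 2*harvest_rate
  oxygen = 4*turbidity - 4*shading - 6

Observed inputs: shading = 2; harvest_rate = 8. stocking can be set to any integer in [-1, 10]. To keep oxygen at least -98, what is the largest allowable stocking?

Substituting into the turbidity equation gives turbidity = -stocking - 16.
Substituting into the oxygen equation gives oxygen = -4*stocking - 78.
Require -4*stocking - 78 ≥ -98, so stocking ≤ 5.
The largest integer in [-1, 10] satisfying this is 5.

stocking = 5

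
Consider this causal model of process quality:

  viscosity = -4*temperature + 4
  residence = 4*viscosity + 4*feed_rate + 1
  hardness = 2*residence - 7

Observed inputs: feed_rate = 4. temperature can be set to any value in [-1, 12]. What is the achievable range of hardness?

-325 to 91

Substituting into the residence equation gives residence = -16*temperature + 33.
This gives hardness = -32*temperature + 59.
Linear in temperature, so extremes are at the endpoints: temperature = -1 gives hardness = 91; temperature = 12 gives hardness = -325.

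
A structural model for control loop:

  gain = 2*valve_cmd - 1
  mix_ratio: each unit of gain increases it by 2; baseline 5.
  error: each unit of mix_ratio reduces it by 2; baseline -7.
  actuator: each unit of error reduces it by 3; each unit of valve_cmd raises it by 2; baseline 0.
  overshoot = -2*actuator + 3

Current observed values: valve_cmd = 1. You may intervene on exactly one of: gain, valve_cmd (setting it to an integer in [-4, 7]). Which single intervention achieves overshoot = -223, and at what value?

set gain = 5

Intervening on gain: with other inputs at their observed values, overshoot = -24*gain - 103. Solving for -223 gives gain = 5, within [-4, 7].
Intervening on valve_cmd: overshoot = -52*valve_cmd - 75. Reaching -223 requires valve_cmd = 37/13, not an integer.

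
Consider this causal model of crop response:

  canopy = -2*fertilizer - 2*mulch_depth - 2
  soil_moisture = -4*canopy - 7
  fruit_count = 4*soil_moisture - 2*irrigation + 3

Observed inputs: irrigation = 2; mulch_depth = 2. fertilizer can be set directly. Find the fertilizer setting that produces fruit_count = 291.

Substituting into the canopy equation gives canopy = -2*fertilizer - 6.
Substituting into the soil_moisture equation gives soil_moisture = 8*fertilizer + 17.
Substituting into the fruit_count equation gives fruit_count = 32*fertilizer + 67.
Solve 32*fertilizer + 67 = 291: fertilizer = (291 - 67) / 32 = 7.

fertilizer = 7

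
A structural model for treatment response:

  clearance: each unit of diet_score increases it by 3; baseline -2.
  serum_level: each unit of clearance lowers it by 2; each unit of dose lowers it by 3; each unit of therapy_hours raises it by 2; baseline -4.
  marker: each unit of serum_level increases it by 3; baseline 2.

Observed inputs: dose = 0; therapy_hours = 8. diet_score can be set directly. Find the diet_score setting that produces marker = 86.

diet_score = -2

Substituting into the serum_level equation gives serum_level = -6*diet_score + 16.
So marker = -18*diet_score + 50.
Solve -18*diet_score + 50 = 86: diet_score = (86 - 50) / -18 = -2.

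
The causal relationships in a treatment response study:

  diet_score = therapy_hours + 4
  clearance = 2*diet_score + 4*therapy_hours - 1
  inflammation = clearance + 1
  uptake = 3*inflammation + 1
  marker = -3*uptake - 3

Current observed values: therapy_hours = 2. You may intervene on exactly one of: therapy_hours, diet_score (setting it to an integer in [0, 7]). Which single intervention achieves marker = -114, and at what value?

set diet_score = 2

Intervening on therapy_hours: marker = -54*therapy_hours - 78. Reaching -114 requires therapy_hours = 2/3, not an integer.
Intervening on diet_score: with other inputs at their observed values, marker = -18*diet_score - 78. Solving for -114 gives diet_score = 2, within [0, 7].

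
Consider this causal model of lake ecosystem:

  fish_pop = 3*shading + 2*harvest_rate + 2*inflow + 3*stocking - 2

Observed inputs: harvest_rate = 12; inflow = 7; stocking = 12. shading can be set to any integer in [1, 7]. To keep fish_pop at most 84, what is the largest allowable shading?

shading = 4

Substituting into the fish_pop equation gives fish_pop = 3*shading + 72.
Require 3*shading + 72 ≤ 84, so shading ≤ 4.
The largest integer in [1, 7] satisfying this is 4.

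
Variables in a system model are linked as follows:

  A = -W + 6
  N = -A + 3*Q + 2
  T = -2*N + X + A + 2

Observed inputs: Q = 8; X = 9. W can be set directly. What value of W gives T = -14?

W = -3

Substituting into the N equation gives N = W + 20.
So T = -3*W - 23.
Solve -3*W - 23 = -14: W = (-14 + 23) / -3 = -3.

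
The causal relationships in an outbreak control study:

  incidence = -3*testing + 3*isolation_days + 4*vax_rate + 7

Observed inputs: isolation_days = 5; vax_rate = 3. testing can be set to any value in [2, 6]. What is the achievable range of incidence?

16 to 28

Substituting into the incidence equation gives incidence = -3*testing + 34.
Linear in testing, so extremes are at the endpoints: testing = 2 gives incidence = 28; testing = 6 gives incidence = 16.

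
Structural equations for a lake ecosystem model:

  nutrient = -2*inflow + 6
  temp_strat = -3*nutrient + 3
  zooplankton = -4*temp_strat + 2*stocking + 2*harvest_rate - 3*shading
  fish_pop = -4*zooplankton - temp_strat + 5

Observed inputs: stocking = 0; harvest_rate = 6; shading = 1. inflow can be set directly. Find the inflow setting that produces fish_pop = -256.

inflow = 0

Substituting into the temp_strat equation gives temp_strat = 6*inflow - 15.
Substituting into the zooplankton equation gives zooplankton = -24*inflow + 69.
This gives fish_pop = 90*inflow - 256.
Solve 90*inflow - 256 = -256: inflow = (-256 + 256) / 90 = 0.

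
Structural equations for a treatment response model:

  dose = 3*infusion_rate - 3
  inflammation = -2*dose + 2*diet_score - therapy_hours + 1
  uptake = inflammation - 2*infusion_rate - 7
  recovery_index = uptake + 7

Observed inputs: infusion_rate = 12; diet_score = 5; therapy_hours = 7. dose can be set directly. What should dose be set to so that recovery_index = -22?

dose = 1

Intervening on dose fixes its value directly, overriding its dependence on infusion_rate.
Substituting into the inflammation equation gives inflammation = -2*dose + 4.
uptake becomes -2*dose - 27.
So recovery_index = -2*dose - 20.
Solve -2*dose - 20 = -22: dose = (-22 + 20) / -2 = 1.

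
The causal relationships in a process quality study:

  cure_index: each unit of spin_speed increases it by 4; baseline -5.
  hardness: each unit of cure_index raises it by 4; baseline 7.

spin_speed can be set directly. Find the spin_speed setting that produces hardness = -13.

Substituting into the hardness equation gives hardness = 16*spin_speed - 13.
Solve 16*spin_speed - 13 = -13: spin_speed = (-13 + 13) / 16 = 0.

spin_speed = 0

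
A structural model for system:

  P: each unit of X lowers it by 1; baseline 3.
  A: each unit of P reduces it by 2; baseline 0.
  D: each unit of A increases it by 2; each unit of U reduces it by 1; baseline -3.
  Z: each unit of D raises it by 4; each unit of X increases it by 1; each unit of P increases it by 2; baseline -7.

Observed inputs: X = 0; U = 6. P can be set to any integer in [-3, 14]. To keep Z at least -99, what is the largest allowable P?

Intervening on P fixes its value directly, overriding its dependence on X.
Substituting into the D equation gives D = -4*P - 9.
So Z = -14*P - 43.
Require -14*P - 43 ≥ -99, so P ≤ 4.
The largest integer in [-3, 14] satisfying this is 4.

P = 4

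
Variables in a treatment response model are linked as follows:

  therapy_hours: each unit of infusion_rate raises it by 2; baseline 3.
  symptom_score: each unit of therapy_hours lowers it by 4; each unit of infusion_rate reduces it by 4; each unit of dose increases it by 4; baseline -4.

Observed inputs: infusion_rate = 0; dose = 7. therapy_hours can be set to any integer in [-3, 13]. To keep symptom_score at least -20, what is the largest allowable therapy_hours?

therapy_hours = 11

Intervening on therapy_hours fixes its value directly, overriding its dependence on infusion_rate.
Substituting into the symptom_score equation gives symptom_score = -4*therapy_hours + 24.
Require -4*therapy_hours + 24 ≥ -20, so therapy_hours ≤ 11.
The largest integer in [-3, 13] satisfying this is 11.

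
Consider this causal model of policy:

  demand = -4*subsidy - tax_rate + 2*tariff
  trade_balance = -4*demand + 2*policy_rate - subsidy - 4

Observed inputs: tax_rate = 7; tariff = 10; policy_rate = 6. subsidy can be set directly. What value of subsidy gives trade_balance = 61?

Substituting into the demand equation gives demand = -4*subsidy + 13.
So trade_balance = 15*subsidy - 44.
Solve 15*subsidy - 44 = 61: subsidy = (61 + 44) / 15 = 7.

subsidy = 7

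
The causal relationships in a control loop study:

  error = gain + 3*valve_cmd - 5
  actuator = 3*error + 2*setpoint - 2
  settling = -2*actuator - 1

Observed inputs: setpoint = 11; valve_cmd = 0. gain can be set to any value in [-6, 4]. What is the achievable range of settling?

Substituting into the error equation gives error = gain - 5.
Substituting into the actuator equation gives actuator = 3*gain + 5.
Substituting into the settling equation gives settling = -6*gain - 11.
Linear in gain, so extremes are at the endpoints: gain = -6 gives settling = 25; gain = 4 gives settling = -35.

-35 to 25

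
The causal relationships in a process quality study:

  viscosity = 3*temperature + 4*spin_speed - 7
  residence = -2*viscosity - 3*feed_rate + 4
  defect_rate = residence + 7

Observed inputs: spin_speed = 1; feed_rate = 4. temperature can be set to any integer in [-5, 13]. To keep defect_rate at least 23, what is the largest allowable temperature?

temperature = -3

Substituting into the viscosity equation gives viscosity = 3*temperature - 3.
This gives residence = -6*temperature - 2.
Substituting into the defect_rate equation gives defect_rate = -6*temperature + 5.
Require -6*temperature + 5 ≥ 23, so temperature ≤ -3.
The largest integer in [-5, 13] satisfying this is -3.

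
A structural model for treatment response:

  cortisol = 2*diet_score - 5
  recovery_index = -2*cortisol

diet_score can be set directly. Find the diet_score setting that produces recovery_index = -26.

Substituting into the recovery_index equation gives recovery_index = -4*diet_score + 10.
Solve -4*diet_score + 10 = -26: diet_score = (-26 - 10) / -4 = 9.

diet_score = 9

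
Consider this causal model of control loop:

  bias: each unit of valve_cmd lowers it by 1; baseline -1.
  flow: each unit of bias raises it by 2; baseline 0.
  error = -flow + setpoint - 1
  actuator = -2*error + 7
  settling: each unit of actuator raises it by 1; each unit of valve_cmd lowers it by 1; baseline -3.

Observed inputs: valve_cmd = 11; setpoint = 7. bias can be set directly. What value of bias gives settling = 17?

Intervening on bias fixes its value directly, overriding its dependence on valve_cmd.
Substituting into the error equation gives error = -2*bias + 6.
Substituting into the actuator equation gives actuator = 4*bias - 5.
So settling = 4*bias - 19.
Solve 4*bias - 19 = 17: bias = (17 + 19) / 4 = 9.

bias = 9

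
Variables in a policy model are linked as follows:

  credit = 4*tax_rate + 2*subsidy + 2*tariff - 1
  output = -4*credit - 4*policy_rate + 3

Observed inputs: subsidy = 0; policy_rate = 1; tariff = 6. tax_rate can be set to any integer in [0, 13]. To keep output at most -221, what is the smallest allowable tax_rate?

Substituting into the credit equation gives credit = 4*tax_rate + 11.
Substituting into the output equation gives output = -16*tax_rate - 45.
Require -16*tax_rate - 45 ≤ -221, so tax_rate ≥ 11.
The smallest integer in [0, 13] satisfying this is 11.

tax_rate = 11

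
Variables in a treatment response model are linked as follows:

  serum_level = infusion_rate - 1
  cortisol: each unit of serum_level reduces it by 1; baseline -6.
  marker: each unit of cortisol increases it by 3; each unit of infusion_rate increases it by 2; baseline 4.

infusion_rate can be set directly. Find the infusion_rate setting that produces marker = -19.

infusion_rate = 8

Substituting into the cortisol equation gives cortisol = -infusion_rate - 5.
marker becomes -infusion_rate - 11.
Solve -infusion_rate - 11 = -19: infusion_rate = (-19 + 11) / -1 = 8.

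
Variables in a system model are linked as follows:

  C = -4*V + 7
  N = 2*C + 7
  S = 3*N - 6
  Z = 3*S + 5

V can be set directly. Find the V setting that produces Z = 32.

V = 2

Substituting into the N equation gives N = -8*V + 21.
Substituting into the S equation gives S = -24*V + 57.
Substituting into the Z equation gives Z = -72*V + 176.
Solve -72*V + 176 = 32: V = (32 - 176) / -72 = 2.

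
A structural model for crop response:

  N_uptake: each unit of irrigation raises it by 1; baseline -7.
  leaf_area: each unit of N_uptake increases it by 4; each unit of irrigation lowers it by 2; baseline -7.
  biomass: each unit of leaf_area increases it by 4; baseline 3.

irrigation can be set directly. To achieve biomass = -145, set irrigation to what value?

Substituting into the leaf_area equation gives leaf_area = 2*irrigation - 35.
Substituting into the biomass equation gives biomass = 8*irrigation - 137.
Solve 8*irrigation - 137 = -145: irrigation = (-145 + 137) / 8 = -1.

irrigation = -1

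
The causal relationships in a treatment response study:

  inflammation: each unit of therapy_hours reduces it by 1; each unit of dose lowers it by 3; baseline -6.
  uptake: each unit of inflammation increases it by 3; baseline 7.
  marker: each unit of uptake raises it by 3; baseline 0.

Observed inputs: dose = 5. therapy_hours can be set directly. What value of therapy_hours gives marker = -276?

Substituting into the inflammation equation gives inflammation = -therapy_hours - 21.
Substituting into the uptake equation gives uptake = -3*therapy_hours - 56.
So marker = -9*therapy_hours - 168.
Solve -9*therapy_hours - 168 = -276: therapy_hours = (-276 + 168) / -9 = 12.

therapy_hours = 12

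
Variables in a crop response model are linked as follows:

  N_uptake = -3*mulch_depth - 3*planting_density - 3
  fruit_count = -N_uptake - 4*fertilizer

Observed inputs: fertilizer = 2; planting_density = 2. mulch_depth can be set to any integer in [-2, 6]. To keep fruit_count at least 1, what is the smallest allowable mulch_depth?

mulch_depth = 0

Substituting into the N_uptake equation gives N_uptake = -3*mulch_depth - 9.
fruit_count becomes 3*mulch_depth + 1.
Require 3*mulch_depth + 1 ≥ 1, so mulch_depth ≥ 0.
The smallest integer in [-2, 6] satisfying this is 0.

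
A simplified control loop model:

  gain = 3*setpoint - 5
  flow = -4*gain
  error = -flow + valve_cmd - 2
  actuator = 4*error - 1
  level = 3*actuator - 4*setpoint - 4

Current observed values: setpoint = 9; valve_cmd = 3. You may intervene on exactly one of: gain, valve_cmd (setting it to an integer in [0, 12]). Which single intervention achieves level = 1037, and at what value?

set valve_cmd = 4

Intervening on gain: level = 48*gain - 31. Reaching 1037 requires gain = 89/4, not an integer.
Intervening on valve_cmd: with other inputs at their observed values, level = 12*valve_cmd + 989. Solving for 1037 gives valve_cmd = 4, within [0, 12].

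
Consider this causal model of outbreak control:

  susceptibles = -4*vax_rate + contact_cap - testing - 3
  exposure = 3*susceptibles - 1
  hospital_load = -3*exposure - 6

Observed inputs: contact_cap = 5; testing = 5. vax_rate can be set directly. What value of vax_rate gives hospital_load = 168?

Substituting into the susceptibles equation gives susceptibles = -4*vax_rate - 3.
Substituting into the exposure equation gives exposure = -12*vax_rate - 10.
Substituting into the hospital_load equation gives hospital_load = 36*vax_rate + 24.
Solve 36*vax_rate + 24 = 168: vax_rate = (168 - 24) / 36 = 4.

vax_rate = 4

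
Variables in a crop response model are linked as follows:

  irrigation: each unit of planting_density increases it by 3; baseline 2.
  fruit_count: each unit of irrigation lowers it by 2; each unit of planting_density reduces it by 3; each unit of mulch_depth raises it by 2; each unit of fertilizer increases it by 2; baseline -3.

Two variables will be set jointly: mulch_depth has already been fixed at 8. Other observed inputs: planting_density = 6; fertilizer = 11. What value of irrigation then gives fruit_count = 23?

With mulch_depth held at 8:
Intervening on irrigation fixes its value directly, overriding its dependence on planting_density.
Substituting into the fruit_count equation gives fruit_count = -2*irrigation + 17.
Solve -2*irrigation + 17 = 23: irrigation = (23 - 17) / -2 = -3.

irrigation = -3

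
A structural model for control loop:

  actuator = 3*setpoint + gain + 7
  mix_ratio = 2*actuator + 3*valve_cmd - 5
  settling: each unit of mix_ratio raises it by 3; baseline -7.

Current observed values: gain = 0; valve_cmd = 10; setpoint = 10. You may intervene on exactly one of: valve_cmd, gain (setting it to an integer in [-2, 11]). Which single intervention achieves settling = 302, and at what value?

set gain = 2

Intervening on valve_cmd: settling = 9*valve_cmd + 200. Reaching 302 requires valve_cmd = 34/3, not an integer.
Intervening on gain: with other inputs at their observed values, settling = 6*gain + 290. Solving for 302 gives gain = 2, within [-2, 11].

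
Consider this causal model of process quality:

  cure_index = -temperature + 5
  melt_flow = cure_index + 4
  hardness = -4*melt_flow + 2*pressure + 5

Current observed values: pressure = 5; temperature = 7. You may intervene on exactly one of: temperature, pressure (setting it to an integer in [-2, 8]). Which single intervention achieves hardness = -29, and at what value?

set temperature = -2

Intervening on temperature: with other inputs at their observed values, hardness = 4*temperature - 21. Solving for -29 gives temperature = -2, within [-2, 8].
Intervening on pressure: hardness = 2*pressure - 3. Reaching -29 requires pressure = -13, outside [-2, 8].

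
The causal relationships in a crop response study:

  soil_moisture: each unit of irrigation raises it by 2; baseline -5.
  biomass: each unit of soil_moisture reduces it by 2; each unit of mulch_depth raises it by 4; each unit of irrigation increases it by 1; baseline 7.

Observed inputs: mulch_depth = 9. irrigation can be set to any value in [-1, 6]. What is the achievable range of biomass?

Substituting into the biomass equation gives biomass = -3*irrigation + 53.
Linear in irrigation, so extremes are at the endpoints: irrigation = -1 gives biomass = 56; irrigation = 6 gives biomass = 35.

35 to 56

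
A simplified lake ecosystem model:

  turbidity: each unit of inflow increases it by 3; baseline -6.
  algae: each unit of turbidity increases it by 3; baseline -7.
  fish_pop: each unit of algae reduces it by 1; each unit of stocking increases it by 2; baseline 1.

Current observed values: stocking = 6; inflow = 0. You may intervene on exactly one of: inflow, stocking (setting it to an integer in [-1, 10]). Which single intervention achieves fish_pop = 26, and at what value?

set stocking = 0

Intervening on inflow: fish_pop = -9*inflow + 38. Reaching 26 requires inflow = 4/3, not an integer.
Intervening on stocking: with other inputs at their observed values, fish_pop = 2*stocking + 26. Solving for 26 gives stocking = 0, within [-1, 10].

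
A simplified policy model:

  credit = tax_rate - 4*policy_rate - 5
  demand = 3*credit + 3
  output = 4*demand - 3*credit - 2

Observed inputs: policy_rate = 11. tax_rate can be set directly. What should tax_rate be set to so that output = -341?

Substituting into the credit equation gives credit = tax_rate - 49.
Substituting into the demand equation gives demand = 3*tax_rate - 144.
So output = 9*tax_rate - 431.
Solve 9*tax_rate - 431 = -341: tax_rate = (-341 + 431) / 9 = 10.

tax_rate = 10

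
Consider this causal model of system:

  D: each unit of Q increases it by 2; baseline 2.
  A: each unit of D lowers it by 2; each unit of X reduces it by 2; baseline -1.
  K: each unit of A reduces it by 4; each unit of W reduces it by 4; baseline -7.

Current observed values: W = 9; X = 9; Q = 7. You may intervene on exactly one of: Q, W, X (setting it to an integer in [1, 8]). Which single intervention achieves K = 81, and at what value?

Intervening on Q: with other inputs at their observed values, K = 16*Q + 49. Solving for 81 gives Q = 2, within [1, 8].
Intervening on W: K = -4*W + 197. Reaching 81 requires W = 29, outside [1, 8].
Intervening on X: K = 8*X + 89. Reaching 81 requires X = -1, outside [1, 8].

set Q = 2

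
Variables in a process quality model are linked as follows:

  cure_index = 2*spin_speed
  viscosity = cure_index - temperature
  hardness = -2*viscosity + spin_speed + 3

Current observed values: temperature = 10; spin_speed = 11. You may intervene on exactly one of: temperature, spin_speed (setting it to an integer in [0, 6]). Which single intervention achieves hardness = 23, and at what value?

Intervening on temperature: hardness = 2*temperature - 30. Reaching 23 requires temperature = 53/2, not an integer.
Intervening on spin_speed: with other inputs at their observed values, hardness = -3*spin_speed + 23. Solving for 23 gives spin_speed = 0, within [0, 6].

set spin_speed = 0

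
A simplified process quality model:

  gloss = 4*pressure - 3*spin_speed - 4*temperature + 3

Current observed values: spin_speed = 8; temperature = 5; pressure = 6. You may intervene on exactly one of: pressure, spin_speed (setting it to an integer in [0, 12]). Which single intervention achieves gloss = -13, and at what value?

Intervening on pressure: with other inputs at their observed values, gloss = 4*pressure - 41. Solving for -13 gives pressure = 7, within [0, 12].
Intervening on spin_speed: gloss = -3*spin_speed + 7. Reaching -13 requires spin_speed = 20/3, not an integer.

set pressure = 7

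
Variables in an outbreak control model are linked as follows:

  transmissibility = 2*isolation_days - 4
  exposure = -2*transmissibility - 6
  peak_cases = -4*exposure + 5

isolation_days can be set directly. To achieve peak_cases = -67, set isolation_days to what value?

Substituting into the exposure equation gives exposure = -4*isolation_days + 2.
This gives peak_cases = 16*isolation_days - 3.
Solve 16*isolation_days - 3 = -67: isolation_days = (-67 + 3) / 16 = -4.

isolation_days = -4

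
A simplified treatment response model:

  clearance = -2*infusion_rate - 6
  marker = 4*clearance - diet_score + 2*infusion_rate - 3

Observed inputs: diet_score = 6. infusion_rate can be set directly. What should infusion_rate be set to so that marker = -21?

infusion_rate = -2

Substituting into the marker equation gives marker = -6*infusion_rate - 33.
Solve -6*infusion_rate - 33 = -21: infusion_rate = (-21 + 33) / -6 = -2.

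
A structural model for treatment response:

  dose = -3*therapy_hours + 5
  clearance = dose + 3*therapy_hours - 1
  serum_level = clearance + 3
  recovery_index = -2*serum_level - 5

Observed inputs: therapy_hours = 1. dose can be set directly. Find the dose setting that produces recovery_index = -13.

Intervening on dose fixes its value directly, overriding its dependence on therapy_hours.
Substituting into the clearance equation gives clearance = dose + 2.
This gives serum_level = dose + 5.
Substituting into the recovery_index equation gives recovery_index = -2*dose - 15.
Solve -2*dose - 15 = -13: dose = (-13 + 15) / -2 = -1.

dose = -1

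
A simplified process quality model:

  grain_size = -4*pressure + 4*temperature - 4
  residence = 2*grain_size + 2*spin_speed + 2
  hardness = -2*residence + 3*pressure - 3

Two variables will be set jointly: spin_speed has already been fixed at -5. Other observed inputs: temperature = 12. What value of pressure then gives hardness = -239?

With spin_speed held at -5:
Substituting into the grain_size equation gives grain_size = -4*pressure + 44.
residence becomes -8*pressure + 80.
This gives hardness = 19*pressure - 163.
Solve 19*pressure - 163 = -239: pressure = (-239 + 163) / 19 = -4.

pressure = -4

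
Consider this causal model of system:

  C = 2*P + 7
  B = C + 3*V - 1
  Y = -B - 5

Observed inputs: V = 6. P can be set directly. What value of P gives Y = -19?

P = -5

Substituting into the B equation gives B = 2*P + 24.
This gives Y = -2*P - 29.
Solve -2*P - 29 = -19: P = (-19 + 29) / -2 = -5.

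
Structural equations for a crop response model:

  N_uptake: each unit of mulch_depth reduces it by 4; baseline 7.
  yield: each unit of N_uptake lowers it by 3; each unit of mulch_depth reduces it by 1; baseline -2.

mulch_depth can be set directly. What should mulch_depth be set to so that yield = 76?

mulch_depth = 9

Substituting into the yield equation gives yield = 11*mulch_depth - 23.
Solve 11*mulch_depth - 23 = 76: mulch_depth = (76 + 23) / 11 = 9.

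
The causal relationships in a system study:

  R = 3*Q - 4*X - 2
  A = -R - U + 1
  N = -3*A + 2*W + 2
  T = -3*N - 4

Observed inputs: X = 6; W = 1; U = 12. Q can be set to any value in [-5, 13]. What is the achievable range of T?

Substituting into the R equation gives R = 3*Q - 26.
A becomes -3*Q + 15.
This gives N = 9*Q - 41.
Substituting into the T equation gives T = -27*Q + 119.
Linear in Q, so extremes are at the endpoints: Q = -5 gives T = 254; Q = 13 gives T = -232.

-232 to 254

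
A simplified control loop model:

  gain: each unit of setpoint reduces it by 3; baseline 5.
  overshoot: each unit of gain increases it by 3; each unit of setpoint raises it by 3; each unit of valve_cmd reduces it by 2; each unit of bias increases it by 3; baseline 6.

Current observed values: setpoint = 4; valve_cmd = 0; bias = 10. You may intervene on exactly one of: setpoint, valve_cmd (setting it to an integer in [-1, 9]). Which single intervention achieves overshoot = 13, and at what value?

Intervening on setpoint: overshoot = -6*setpoint + 51. Reaching 13 requires setpoint = 19/3, not an integer.
Intervening on valve_cmd: with other inputs at their observed values, overshoot = -2*valve_cmd + 27. Solving for 13 gives valve_cmd = 7, within [-1, 9].

set valve_cmd = 7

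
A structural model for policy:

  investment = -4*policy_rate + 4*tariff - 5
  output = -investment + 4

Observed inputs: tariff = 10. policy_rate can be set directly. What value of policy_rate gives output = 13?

Substituting into the investment equation gives investment = -4*policy_rate + 35.
This gives output = 4*policy_rate - 31.
Solve 4*policy_rate - 31 = 13: policy_rate = (13 + 31) / 4 = 11.

policy_rate = 11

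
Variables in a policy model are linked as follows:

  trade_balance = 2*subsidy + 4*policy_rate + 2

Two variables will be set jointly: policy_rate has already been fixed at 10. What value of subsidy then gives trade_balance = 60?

subsidy = 9

With policy_rate held at 10:
Substituting into the trade_balance equation gives trade_balance = 2*subsidy + 42.
Solve 2*subsidy + 42 = 60: subsidy = (60 - 42) / 2 = 9.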